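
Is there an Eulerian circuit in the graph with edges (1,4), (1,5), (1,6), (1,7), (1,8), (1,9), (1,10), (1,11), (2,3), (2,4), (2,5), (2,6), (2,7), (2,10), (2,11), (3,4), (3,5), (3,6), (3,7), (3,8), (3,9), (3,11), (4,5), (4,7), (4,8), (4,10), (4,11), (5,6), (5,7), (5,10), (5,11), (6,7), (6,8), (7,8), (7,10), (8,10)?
No (2 vertices have odd degree: {2, 11}; Eulerian circuit requires 0)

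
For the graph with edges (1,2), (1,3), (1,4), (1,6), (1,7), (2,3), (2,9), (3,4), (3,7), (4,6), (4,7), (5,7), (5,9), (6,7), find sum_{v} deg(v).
28 (handshake: sum of degrees = 2|E| = 2 x 14 = 28)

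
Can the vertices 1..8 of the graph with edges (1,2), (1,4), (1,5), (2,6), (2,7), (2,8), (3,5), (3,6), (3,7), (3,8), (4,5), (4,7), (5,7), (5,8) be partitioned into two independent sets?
No (odd cycle of length 3: 4 -> 1 -> 5 -> 4)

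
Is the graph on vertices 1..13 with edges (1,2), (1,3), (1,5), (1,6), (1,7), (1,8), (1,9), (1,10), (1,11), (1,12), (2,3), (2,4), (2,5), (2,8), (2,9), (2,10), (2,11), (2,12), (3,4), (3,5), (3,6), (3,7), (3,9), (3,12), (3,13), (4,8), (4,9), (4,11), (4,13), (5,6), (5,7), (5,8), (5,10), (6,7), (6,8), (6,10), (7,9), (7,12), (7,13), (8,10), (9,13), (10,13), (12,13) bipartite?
No (odd cycle of length 3: 10 -> 1 -> 8 -> 10)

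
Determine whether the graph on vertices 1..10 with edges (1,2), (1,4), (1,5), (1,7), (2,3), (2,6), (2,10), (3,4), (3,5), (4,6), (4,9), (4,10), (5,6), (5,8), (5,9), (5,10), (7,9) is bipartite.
Yes. Partition: {1, 3, 6, 8, 9, 10}, {2, 4, 5, 7}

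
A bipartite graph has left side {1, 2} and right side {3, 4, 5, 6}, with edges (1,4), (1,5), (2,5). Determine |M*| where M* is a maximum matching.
2 (matching: (1,4), (2,5); upper bound min(|L|,|R|) = min(2,4) = 2)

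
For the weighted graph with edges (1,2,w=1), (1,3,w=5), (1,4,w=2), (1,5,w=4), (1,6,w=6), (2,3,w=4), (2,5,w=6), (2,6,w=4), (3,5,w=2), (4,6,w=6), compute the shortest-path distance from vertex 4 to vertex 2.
3 (path: 4 -> 1 -> 2; weights 2 + 1 = 3)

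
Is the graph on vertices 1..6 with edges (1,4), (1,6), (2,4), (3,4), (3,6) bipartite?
Yes. Partition: {1, 2, 3, 5}, {4, 6}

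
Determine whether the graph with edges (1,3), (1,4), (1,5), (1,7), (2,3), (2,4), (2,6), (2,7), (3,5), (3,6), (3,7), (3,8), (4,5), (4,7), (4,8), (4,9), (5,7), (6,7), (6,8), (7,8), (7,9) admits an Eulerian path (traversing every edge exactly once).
Yes — and in fact it has an Eulerian circuit (the graph is connected and all 9 vertices have even degree)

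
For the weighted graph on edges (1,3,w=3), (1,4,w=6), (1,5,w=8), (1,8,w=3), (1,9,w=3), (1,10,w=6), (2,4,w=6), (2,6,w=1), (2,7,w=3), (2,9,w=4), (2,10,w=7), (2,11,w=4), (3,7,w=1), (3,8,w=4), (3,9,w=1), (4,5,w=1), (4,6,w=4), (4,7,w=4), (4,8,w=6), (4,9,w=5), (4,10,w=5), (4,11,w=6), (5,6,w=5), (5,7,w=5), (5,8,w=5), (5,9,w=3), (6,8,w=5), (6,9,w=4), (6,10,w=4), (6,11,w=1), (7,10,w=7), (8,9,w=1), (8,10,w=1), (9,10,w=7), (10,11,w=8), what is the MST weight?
16 (MST edges: (1,3,w=3), (2,6,w=1), (2,7,w=3), (3,7,w=1), (3,9,w=1), (4,5,w=1), (5,9,w=3), (6,11,w=1), (8,9,w=1), (8,10,w=1); sum of weights 3 + 1 + 3 + 1 + 1 + 1 + 3 + 1 + 1 + 1 = 16)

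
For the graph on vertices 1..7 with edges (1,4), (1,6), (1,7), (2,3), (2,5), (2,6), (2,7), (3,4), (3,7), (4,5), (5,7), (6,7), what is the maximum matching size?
3 (matching: (1,6), (2,7), (4,5); upper bound floor(n/2) = floor(7/2) = 3)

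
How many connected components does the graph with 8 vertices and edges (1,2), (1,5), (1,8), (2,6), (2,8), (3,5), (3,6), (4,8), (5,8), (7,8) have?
1 (components: {1, 2, 3, 4, 5, 6, 7, 8})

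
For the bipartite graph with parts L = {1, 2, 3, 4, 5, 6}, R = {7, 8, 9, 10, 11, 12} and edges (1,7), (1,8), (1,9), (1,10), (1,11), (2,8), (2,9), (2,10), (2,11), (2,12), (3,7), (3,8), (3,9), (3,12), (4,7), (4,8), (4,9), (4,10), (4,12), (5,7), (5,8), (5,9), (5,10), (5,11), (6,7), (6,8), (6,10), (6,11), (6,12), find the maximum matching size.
6 (matching: (1,11), (2,12), (3,9), (4,10), (5,8), (6,7); upper bound min(|L|,|R|) = min(6,6) = 6)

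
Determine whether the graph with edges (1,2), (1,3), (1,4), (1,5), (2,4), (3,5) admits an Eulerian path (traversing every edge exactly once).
Yes — and in fact it has an Eulerian circuit (the graph is connected and all 5 vertices have even degree)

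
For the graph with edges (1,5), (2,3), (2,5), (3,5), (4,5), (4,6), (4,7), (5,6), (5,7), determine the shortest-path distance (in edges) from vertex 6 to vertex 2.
2 (path: 6 -> 5 -> 2, 2 edges)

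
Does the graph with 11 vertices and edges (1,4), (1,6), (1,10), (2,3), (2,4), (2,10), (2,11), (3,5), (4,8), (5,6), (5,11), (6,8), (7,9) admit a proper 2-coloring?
Yes. Partition: {1, 2, 5, 8, 9}, {3, 4, 6, 7, 10, 11}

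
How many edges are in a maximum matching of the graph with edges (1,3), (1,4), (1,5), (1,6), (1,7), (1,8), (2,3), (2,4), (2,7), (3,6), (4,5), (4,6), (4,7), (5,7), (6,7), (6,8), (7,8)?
4 (matching: (1,8), (2,7), (3,6), (4,5); upper bound floor(n/2) = floor(8/2) = 4)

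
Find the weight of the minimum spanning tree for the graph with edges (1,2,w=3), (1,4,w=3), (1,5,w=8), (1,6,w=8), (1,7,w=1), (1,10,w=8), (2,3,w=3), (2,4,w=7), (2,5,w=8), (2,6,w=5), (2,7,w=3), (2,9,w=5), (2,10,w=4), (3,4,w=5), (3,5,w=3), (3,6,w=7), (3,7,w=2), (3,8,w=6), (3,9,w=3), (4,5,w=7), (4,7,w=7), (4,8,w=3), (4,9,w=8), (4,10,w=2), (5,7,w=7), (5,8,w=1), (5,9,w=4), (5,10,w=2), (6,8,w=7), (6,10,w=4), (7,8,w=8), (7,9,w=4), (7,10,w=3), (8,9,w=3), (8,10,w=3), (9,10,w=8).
21 (MST edges: (1,2,w=3), (1,4,w=3), (1,7,w=1), (3,7,w=2), (3,9,w=3), (4,10,w=2), (5,8,w=1), (5,10,w=2), (6,10,w=4); sum of weights 3 + 3 + 1 + 2 + 3 + 2 + 1 + 2 + 4 = 21)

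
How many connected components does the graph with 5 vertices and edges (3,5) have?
4 (components: {1}, {2}, {3, 5}, {4})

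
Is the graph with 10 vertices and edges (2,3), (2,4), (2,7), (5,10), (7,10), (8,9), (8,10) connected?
No, it has 3 components: {1}, {2, 3, 4, 5, 7, 8, 9, 10}, {6}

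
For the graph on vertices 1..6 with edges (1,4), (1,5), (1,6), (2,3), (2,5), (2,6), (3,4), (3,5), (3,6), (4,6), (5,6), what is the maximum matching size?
3 (matching: (1,5), (2,3), (4,6); upper bound floor(n/2) = floor(6/2) = 3)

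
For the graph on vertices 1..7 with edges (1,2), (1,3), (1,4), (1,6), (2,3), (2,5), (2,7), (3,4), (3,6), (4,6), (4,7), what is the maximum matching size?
3 (matching: (1,6), (2,5), (4,7); upper bound floor(n/2) = floor(7/2) = 3)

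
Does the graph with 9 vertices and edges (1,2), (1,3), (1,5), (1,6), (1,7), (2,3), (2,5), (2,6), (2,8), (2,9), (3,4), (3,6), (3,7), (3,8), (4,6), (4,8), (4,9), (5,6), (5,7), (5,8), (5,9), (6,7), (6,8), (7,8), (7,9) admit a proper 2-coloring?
No (odd cycle of length 3: 2 -> 1 -> 5 -> 2)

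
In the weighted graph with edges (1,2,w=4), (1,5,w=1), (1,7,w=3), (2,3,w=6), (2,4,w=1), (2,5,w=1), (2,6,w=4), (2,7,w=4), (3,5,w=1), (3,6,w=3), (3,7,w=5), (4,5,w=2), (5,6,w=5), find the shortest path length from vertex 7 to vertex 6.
8 (path: 7 -> 2 -> 6; weights 4 + 4 = 8)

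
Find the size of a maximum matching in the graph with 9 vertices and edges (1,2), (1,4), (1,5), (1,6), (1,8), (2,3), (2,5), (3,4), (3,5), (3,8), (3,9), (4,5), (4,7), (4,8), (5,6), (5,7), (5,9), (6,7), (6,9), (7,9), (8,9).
4 (matching: (1,6), (3,4), (5,7), (8,9); upper bound floor(n/2) = floor(9/2) = 4)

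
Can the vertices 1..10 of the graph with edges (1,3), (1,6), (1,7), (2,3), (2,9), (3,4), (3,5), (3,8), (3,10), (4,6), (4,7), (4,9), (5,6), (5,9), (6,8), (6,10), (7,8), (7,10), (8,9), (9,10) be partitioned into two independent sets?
Yes. Partition: {1, 2, 4, 5, 8, 10}, {3, 6, 7, 9}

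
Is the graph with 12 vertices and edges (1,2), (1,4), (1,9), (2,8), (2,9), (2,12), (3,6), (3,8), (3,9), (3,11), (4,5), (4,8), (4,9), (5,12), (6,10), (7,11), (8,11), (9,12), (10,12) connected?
Yes (BFS from 1 visits [1, 2, 4, 9, 8, 12, 5, 3, 11, 10, 6, 7] — all 12 vertices reached)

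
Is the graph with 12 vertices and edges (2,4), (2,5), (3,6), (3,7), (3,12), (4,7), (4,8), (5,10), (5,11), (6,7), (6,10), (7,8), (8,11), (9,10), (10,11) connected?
No, it has 2 components: {1}, {2, 3, 4, 5, 6, 7, 8, 9, 10, 11, 12}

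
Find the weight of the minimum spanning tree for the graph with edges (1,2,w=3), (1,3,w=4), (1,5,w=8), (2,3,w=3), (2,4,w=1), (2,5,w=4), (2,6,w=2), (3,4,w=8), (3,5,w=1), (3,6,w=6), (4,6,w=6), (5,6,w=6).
10 (MST edges: (1,2,w=3), (2,3,w=3), (2,4,w=1), (2,6,w=2), (3,5,w=1); sum of weights 3 + 3 + 1 + 2 + 1 = 10)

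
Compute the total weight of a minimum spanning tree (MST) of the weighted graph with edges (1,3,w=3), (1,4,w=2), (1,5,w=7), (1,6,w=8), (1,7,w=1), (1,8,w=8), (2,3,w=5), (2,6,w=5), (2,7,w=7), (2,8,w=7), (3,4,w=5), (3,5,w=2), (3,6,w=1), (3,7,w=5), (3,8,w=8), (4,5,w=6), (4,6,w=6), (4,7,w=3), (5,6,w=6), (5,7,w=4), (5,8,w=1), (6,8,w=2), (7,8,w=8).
15 (MST edges: (1,3,w=3), (1,4,w=2), (1,7,w=1), (2,6,w=5), (3,5,w=2), (3,6,w=1), (5,8,w=1); sum of weights 3 + 2 + 1 + 5 + 2 + 1 + 1 = 15)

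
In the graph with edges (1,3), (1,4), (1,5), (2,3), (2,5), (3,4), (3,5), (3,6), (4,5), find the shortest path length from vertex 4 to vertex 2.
2 (path: 4 -> 3 -> 2, 2 edges)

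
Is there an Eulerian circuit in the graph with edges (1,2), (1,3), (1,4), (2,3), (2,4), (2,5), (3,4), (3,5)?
No (2 vertices have odd degree: {1, 4}; Eulerian circuit requires 0)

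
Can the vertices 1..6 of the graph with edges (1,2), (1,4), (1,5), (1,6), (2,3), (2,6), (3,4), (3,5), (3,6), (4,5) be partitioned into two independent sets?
No (odd cycle of length 3: 2 -> 1 -> 6 -> 2)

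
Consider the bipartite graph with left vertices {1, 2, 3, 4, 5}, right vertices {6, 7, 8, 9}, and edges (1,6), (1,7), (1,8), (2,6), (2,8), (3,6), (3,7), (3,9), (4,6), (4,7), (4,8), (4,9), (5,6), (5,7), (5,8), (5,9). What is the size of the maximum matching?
4 (matching: (1,8), (2,6), (3,9), (4,7); upper bound min(|L|,|R|) = min(5,4) = 4)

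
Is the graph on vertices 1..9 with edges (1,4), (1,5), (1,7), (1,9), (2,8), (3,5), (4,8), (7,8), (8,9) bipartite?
Yes. Partition: {1, 3, 6, 8}, {2, 4, 5, 7, 9}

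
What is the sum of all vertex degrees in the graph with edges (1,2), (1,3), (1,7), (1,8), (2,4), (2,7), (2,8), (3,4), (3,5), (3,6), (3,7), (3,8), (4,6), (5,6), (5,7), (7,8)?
32 (handshake: sum of degrees = 2|E| = 2 x 16 = 32)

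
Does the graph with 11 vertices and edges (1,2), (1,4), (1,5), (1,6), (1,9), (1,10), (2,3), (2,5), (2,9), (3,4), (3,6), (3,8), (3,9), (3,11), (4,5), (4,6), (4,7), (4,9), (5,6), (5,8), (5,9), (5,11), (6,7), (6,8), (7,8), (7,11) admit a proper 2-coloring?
No (odd cycle of length 3: 4 -> 1 -> 9 -> 4)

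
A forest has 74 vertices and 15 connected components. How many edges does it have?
59 (Each of the 15 component trees on V_i vertices has V_i - 1 edges; summing gives V - C = 74 - 15 = 59)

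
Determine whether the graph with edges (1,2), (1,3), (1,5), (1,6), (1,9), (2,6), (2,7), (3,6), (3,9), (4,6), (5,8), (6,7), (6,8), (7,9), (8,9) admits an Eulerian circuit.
No (6 vertices have odd degree: {1, 2, 3, 4, 7, 8}; Eulerian circuit requires 0)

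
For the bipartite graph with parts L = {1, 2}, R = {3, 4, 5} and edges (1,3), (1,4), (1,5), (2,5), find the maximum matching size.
2 (matching: (1,4), (2,5); upper bound min(|L|,|R|) = min(2,3) = 2)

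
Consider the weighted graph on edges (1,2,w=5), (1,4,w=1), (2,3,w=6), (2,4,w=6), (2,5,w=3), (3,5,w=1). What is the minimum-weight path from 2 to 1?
5 (path: 2 -> 1; weights 5 = 5)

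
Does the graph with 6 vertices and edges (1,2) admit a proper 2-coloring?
Yes. Partition: {1, 3, 4, 5, 6}, {2}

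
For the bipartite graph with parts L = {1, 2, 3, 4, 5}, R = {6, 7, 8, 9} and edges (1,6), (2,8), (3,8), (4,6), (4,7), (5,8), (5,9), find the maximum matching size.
4 (matching: (1,6), (2,8), (4,7), (5,9); upper bound min(|L|,|R|) = min(5,4) = 4)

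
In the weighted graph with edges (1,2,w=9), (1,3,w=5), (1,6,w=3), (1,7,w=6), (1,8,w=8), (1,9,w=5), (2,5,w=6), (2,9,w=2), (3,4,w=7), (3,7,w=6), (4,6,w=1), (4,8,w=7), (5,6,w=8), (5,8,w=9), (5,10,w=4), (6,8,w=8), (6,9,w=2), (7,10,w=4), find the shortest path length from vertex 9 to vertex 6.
2 (path: 9 -> 6; weights 2 = 2)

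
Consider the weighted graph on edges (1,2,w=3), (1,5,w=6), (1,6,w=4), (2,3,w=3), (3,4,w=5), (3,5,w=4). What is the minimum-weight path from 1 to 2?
3 (path: 1 -> 2; weights 3 = 3)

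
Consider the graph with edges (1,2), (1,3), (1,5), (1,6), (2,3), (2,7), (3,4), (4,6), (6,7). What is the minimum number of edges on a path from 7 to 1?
2 (path: 7 -> 2 -> 1, 2 edges)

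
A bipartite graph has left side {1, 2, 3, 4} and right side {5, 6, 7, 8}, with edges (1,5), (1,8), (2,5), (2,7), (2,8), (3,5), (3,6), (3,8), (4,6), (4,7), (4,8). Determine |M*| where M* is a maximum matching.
4 (matching: (1,8), (2,7), (3,5), (4,6); upper bound min(|L|,|R|) = min(4,4) = 4)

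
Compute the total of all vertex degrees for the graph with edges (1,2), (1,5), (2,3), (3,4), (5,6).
10 (handshake: sum of degrees = 2|E| = 2 x 5 = 10)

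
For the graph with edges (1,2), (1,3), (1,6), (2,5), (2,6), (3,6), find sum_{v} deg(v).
12 (handshake: sum of degrees = 2|E| = 2 x 6 = 12)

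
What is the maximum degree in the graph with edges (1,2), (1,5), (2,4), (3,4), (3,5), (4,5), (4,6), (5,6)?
4 (attained at vertices 4, 5)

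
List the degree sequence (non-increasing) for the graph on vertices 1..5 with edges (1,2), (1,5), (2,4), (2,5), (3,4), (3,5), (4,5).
[4, 3, 3, 2, 2] (degrees: deg(1)=2, deg(2)=3, deg(3)=2, deg(4)=3, deg(5)=4)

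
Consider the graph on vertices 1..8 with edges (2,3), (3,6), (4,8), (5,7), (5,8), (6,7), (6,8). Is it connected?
No, it has 2 components: {1}, {2, 3, 4, 5, 6, 7, 8}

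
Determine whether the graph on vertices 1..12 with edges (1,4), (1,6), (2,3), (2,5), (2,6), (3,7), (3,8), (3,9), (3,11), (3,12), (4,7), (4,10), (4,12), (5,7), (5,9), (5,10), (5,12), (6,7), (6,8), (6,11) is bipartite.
Yes. Partition: {1, 2, 7, 8, 9, 10, 11, 12}, {3, 4, 5, 6}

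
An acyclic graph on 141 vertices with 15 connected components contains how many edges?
126 (Each of the 15 component trees on V_i vertices has V_i - 1 edges; summing gives V - C = 141 - 15 = 126)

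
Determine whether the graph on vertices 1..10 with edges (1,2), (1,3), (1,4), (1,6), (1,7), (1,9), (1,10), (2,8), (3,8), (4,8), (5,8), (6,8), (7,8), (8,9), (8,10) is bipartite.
Yes. Partition: {1, 8}, {2, 3, 4, 5, 6, 7, 9, 10}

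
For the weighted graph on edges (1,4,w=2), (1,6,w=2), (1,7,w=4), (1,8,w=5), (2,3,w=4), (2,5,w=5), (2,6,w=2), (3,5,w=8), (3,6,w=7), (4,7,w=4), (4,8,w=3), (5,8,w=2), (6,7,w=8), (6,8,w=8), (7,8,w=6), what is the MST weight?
19 (MST edges: (1,4,w=2), (1,6,w=2), (1,7,w=4), (2,3,w=4), (2,6,w=2), (4,8,w=3), (5,8,w=2); sum of weights 2 + 2 + 4 + 4 + 2 + 3 + 2 = 19)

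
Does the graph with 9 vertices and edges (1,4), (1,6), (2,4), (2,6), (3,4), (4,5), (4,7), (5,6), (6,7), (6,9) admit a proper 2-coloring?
Yes. Partition: {1, 2, 3, 5, 7, 8, 9}, {4, 6}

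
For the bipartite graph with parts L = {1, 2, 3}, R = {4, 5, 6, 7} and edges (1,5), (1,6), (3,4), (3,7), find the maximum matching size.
2 (matching: (1,6), (3,7); upper bound min(|L|,|R|) = min(3,4) = 3)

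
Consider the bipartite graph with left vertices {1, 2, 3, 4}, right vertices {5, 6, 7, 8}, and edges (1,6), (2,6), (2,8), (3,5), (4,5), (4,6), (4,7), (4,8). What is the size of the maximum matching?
4 (matching: (1,6), (2,8), (3,5), (4,7); upper bound min(|L|,|R|) = min(4,4) = 4)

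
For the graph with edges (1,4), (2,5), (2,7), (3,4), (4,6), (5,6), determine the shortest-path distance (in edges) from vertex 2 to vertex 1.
4 (path: 2 -> 5 -> 6 -> 4 -> 1, 4 edges)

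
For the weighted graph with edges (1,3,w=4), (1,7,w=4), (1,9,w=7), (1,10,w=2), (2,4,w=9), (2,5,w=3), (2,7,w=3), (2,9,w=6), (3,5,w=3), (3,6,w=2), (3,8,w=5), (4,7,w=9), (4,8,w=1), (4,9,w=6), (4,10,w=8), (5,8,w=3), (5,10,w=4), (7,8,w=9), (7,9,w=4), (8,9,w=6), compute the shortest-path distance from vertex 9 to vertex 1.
7 (path: 9 -> 1; weights 7 = 7)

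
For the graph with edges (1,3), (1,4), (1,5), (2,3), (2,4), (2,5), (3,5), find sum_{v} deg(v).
14 (handshake: sum of degrees = 2|E| = 2 x 7 = 14)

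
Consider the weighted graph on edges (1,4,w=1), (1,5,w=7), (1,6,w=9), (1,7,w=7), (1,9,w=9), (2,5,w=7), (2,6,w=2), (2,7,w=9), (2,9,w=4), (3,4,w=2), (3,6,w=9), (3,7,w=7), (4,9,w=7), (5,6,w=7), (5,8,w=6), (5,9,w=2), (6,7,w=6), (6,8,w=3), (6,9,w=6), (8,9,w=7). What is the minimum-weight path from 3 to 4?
2 (path: 3 -> 4; weights 2 = 2)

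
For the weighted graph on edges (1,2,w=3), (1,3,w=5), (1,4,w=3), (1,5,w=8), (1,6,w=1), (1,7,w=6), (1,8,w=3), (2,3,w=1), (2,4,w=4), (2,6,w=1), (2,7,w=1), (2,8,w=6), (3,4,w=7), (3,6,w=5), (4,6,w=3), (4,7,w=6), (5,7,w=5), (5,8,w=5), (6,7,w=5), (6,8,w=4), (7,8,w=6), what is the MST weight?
15 (MST edges: (1,4,w=3), (1,6,w=1), (1,8,w=3), (2,3,w=1), (2,6,w=1), (2,7,w=1), (5,8,w=5); sum of weights 3 + 1 + 3 + 1 + 1 + 1 + 5 = 15)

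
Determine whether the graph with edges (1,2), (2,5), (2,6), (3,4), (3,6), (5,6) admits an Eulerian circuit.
No (4 vertices have odd degree: {1, 2, 4, 6}; Eulerian circuit requires 0)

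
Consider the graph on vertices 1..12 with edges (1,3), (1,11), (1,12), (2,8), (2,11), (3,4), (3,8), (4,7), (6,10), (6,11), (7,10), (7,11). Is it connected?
No, it has 3 components: {1, 2, 3, 4, 6, 7, 8, 10, 11, 12}, {5}, {9}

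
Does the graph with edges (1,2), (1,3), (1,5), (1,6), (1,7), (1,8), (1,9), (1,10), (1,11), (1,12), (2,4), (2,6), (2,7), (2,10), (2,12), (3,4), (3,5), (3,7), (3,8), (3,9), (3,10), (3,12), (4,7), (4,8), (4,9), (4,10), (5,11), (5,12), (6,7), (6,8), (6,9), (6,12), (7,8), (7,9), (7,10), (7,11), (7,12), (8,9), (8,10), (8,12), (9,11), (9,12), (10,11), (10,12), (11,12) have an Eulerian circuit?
Yes (the graph is connected and all 12 vertices have even degree)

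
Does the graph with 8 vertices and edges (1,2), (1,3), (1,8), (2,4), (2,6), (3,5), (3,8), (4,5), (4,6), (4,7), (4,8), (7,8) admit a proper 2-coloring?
No (odd cycle of length 3: 8 -> 1 -> 3 -> 8)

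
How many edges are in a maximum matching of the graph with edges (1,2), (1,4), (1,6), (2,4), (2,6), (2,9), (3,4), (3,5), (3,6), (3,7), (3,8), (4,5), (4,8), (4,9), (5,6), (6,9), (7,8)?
4 (matching: (1,6), (3,5), (4,9), (7,8); upper bound floor(n/2) = floor(9/2) = 4)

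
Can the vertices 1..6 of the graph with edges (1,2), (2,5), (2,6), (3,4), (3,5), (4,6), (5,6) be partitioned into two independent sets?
No (odd cycle of length 3: 6 -> 2 -> 5 -> 6)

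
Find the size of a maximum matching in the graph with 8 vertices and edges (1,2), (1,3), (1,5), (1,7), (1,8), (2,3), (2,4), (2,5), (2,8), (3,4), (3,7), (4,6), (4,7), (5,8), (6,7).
4 (matching: (1,5), (2,8), (3,4), (6,7); upper bound floor(n/2) = floor(8/2) = 4)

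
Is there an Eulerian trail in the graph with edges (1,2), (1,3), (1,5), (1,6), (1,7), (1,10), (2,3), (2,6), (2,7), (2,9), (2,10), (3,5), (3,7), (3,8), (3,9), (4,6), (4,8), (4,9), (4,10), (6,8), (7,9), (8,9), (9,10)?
Yes — and in fact it has an Eulerian circuit (the graph is connected and all 10 vertices have even degree)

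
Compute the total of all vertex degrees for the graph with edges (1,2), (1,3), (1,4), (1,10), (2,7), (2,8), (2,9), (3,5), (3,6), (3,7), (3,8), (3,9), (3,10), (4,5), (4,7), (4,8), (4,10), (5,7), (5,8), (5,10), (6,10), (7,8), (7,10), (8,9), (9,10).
50 (handshake: sum of degrees = 2|E| = 2 x 25 = 50)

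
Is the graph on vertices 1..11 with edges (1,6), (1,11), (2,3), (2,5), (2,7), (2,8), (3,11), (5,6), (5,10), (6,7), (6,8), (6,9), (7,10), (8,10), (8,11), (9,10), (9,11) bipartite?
Yes. Partition: {1, 3, 4, 5, 7, 8, 9}, {2, 6, 10, 11}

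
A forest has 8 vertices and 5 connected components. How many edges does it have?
3 (Each of the 5 component trees on V_i vertices has V_i - 1 edges; summing gives V - C = 8 - 5 = 3)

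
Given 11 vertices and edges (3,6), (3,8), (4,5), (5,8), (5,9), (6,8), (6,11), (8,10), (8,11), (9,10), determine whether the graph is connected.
No, it has 4 components: {1}, {2}, {3, 4, 5, 6, 8, 9, 10, 11}, {7}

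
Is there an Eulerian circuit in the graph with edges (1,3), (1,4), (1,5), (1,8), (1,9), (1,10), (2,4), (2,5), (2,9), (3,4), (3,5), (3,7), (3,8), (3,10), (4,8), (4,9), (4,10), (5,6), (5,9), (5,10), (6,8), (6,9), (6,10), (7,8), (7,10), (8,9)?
No (2 vertices have odd degree: {2, 7}; Eulerian circuit requires 0)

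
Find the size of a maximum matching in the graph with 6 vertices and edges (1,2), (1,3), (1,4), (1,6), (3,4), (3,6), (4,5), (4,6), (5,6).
3 (matching: (1,2), (3,6), (4,5); upper bound floor(n/2) = floor(6/2) = 3)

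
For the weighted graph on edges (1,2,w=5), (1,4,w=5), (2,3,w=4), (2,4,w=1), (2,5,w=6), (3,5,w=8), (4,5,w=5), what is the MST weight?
15 (MST edges: (1,2,w=5), (2,3,w=4), (2,4,w=1), (4,5,w=5); sum of weights 5 + 4 + 1 + 5 = 15)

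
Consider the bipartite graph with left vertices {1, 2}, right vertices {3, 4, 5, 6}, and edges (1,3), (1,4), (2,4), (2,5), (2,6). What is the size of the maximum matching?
2 (matching: (1,4), (2,6); upper bound min(|L|,|R|) = min(2,4) = 2)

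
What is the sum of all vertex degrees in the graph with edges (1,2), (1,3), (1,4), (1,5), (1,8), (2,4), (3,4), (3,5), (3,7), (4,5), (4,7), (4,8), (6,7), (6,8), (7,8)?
30 (handshake: sum of degrees = 2|E| = 2 x 15 = 30)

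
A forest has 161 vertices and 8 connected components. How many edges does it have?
153 (Each of the 8 component trees on V_i vertices has V_i - 1 edges; summing gives V - C = 161 - 8 = 153)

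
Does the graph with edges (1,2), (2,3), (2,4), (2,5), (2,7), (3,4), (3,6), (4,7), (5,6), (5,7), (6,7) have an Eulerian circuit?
No (6 vertices have odd degree: {1, 2, 3, 4, 5, 6}; Eulerian circuit requires 0)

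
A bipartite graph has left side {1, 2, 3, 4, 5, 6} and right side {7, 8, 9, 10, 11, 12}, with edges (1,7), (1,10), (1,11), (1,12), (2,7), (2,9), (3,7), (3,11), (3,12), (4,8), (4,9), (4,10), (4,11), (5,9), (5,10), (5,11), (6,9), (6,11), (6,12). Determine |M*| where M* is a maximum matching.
6 (matching: (1,12), (2,9), (3,7), (4,8), (5,10), (6,11); upper bound min(|L|,|R|) = min(6,6) = 6)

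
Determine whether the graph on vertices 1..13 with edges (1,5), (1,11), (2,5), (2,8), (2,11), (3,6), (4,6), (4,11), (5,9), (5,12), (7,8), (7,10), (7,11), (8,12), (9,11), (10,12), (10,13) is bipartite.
Yes. Partition: {1, 2, 3, 4, 7, 9, 12, 13}, {5, 6, 8, 10, 11}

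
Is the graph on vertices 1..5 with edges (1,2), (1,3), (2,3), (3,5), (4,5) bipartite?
No (odd cycle of length 3: 3 -> 1 -> 2 -> 3)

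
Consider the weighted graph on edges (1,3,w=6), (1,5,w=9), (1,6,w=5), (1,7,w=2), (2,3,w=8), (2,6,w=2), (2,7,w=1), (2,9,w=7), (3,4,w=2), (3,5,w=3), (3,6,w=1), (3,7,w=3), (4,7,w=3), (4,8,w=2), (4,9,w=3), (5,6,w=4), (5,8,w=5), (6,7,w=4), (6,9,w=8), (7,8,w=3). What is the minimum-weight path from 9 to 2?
7 (path: 9 -> 2; weights 7 = 7)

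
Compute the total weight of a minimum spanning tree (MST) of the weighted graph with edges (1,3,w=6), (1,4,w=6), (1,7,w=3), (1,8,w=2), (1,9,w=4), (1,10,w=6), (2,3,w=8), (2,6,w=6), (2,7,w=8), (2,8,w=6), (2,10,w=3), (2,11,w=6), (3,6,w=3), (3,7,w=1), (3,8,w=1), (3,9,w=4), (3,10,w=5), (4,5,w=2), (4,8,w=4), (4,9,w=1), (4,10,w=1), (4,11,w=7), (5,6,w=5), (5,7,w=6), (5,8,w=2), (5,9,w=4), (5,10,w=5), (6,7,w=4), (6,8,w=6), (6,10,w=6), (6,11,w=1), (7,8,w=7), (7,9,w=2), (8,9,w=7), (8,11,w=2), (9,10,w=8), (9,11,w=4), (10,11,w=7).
16 (MST edges: (1,8,w=2), (2,10,w=3), (3,7,w=1), (3,8,w=1), (4,5,w=2), (4,9,w=1), (4,10,w=1), (5,8,w=2), (6,11,w=1), (8,11,w=2); sum of weights 2 + 3 + 1 + 1 + 2 + 1 + 1 + 2 + 1 + 2 = 16)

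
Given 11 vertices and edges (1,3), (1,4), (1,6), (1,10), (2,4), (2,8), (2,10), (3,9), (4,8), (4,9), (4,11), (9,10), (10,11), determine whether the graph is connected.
No, it has 3 components: {1, 2, 3, 4, 6, 8, 9, 10, 11}, {5}, {7}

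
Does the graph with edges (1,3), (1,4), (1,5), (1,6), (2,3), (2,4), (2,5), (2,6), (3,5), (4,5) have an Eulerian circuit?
No (2 vertices have odd degree: {3, 4}; Eulerian circuit requires 0)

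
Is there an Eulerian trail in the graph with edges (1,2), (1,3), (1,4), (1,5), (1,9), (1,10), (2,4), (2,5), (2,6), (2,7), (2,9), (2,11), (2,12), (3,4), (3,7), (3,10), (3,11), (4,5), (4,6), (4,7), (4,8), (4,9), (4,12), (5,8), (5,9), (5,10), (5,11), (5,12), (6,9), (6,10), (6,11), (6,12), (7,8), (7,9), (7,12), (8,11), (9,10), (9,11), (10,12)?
Yes (the graph is connected and exactly 2 vertices have odd degree: {3, 4}; any Eulerian path must start and end at those)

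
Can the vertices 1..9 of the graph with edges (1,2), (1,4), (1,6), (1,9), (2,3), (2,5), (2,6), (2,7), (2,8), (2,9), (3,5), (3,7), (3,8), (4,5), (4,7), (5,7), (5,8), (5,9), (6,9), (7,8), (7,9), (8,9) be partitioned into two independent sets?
No (odd cycle of length 3: 6 -> 1 -> 2 -> 6)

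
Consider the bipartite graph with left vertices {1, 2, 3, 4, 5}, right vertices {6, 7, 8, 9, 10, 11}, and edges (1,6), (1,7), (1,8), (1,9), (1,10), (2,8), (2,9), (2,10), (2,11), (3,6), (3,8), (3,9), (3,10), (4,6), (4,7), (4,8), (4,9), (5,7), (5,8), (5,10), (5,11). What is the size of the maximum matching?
5 (matching: (1,10), (2,11), (3,9), (4,8), (5,7); upper bound min(|L|,|R|) = min(5,6) = 5)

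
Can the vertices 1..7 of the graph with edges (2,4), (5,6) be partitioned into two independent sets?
Yes. Partition: {1, 2, 3, 5, 7}, {4, 6}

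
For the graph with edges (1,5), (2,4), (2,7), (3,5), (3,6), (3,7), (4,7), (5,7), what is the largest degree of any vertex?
4 (attained at vertex 7)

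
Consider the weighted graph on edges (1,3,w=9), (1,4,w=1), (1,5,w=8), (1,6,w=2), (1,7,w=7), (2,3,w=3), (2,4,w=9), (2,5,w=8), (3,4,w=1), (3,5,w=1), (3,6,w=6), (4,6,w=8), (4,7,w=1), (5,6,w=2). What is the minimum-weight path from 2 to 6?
6 (path: 2 -> 3 -> 5 -> 6; weights 3 + 1 + 2 = 6)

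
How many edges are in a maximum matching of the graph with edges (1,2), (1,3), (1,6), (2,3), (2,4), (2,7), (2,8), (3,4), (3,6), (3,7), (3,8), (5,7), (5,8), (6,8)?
4 (matching: (1,6), (2,7), (3,4), (5,8); upper bound floor(n/2) = floor(8/2) = 4)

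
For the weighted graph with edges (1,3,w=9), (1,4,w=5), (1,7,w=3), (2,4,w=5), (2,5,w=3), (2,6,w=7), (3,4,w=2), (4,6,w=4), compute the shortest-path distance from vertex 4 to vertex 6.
4 (path: 4 -> 6; weights 4 = 4)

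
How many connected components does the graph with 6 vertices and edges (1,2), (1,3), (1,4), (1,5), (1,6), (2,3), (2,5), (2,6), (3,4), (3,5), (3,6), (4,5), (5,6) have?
1 (components: {1, 2, 3, 4, 5, 6})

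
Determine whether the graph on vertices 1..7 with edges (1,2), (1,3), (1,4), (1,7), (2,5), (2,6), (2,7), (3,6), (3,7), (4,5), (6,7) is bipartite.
No (odd cycle of length 3: 7 -> 1 -> 2 -> 7)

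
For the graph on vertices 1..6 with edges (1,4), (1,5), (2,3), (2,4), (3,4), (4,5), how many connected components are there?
2 (components: {1, 2, 3, 4, 5}, {6})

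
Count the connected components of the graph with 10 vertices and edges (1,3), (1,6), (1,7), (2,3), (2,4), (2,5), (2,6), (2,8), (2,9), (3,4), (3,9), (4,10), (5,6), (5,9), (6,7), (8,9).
1 (components: {1, 2, 3, 4, 5, 6, 7, 8, 9, 10})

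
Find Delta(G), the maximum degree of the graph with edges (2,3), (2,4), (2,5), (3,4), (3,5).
3 (attained at vertices 2, 3)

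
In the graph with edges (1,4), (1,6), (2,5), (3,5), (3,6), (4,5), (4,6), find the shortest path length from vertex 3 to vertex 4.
2 (path: 3 -> 6 -> 4, 2 edges)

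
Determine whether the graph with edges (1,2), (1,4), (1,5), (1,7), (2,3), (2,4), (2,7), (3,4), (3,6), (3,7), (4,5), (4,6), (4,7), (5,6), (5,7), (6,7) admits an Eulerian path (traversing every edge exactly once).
Yes — and in fact it has an Eulerian circuit (the graph is connected and all 7 vertices have even degree)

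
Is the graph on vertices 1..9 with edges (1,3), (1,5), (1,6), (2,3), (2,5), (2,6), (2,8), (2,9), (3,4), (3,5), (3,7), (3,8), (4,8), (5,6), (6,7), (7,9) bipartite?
No (odd cycle of length 3: 3 -> 1 -> 5 -> 3)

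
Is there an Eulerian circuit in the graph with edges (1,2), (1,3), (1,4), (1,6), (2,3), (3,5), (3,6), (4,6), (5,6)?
Yes (the graph is connected and all 6 vertices have even degree)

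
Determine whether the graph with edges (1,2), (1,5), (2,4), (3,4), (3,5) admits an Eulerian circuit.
Yes (the graph is connected and all 5 vertices have even degree)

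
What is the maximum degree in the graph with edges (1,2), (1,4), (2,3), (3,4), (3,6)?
3 (attained at vertex 3)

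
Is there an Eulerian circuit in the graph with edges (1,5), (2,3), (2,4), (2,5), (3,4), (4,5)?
No (4 vertices have odd degree: {1, 2, 4, 5}; Eulerian circuit requires 0)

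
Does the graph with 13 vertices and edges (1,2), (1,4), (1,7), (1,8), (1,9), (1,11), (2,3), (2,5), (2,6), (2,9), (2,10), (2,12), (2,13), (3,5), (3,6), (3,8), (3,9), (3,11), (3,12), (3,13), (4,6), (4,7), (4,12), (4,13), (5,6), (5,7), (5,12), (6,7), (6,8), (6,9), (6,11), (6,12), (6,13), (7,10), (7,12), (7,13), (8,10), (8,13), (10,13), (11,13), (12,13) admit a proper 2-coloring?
No (odd cycle of length 3: 7 -> 1 -> 4 -> 7)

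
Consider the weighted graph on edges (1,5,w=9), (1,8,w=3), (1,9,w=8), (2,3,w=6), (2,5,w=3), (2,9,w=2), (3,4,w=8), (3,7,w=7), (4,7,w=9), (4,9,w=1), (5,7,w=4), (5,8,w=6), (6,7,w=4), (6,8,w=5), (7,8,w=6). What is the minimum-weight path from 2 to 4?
3 (path: 2 -> 9 -> 4; weights 2 + 1 = 3)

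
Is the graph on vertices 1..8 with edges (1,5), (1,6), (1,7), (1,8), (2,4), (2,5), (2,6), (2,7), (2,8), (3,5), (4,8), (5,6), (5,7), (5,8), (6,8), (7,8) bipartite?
No (odd cycle of length 3: 7 -> 1 -> 8 -> 7)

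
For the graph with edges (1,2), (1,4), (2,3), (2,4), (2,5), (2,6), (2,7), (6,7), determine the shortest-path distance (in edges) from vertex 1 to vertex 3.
2 (path: 1 -> 2 -> 3, 2 edges)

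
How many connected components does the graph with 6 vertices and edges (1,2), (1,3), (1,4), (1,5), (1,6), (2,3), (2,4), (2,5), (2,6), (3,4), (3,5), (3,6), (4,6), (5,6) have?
1 (components: {1, 2, 3, 4, 5, 6})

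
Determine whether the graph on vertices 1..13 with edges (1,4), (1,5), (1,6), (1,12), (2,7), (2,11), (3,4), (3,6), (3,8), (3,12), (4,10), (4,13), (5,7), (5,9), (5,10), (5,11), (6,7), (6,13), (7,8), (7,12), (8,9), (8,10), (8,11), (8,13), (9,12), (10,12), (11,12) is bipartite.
Yes. Partition: {1, 3, 7, 9, 10, 11, 13}, {2, 4, 5, 6, 8, 12}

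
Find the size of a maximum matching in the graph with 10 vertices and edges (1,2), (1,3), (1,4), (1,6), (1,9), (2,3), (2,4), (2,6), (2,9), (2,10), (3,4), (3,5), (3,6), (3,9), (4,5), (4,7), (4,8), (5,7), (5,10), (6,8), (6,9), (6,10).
5 (matching: (1,3), (2,9), (4,7), (5,10), (6,8); upper bound floor(n/2) = floor(10/2) = 5)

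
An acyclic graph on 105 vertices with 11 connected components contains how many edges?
94 (Each of the 11 component trees on V_i vertices has V_i - 1 edges; summing gives V - C = 105 - 11 = 94)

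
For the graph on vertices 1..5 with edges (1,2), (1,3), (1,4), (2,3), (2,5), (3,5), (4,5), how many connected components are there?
1 (components: {1, 2, 3, 4, 5})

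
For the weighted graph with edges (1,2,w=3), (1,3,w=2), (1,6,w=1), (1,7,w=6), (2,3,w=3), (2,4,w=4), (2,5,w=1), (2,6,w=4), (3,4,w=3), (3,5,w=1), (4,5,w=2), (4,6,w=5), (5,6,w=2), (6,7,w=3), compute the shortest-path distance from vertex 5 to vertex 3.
1 (path: 5 -> 3; weights 1 = 1)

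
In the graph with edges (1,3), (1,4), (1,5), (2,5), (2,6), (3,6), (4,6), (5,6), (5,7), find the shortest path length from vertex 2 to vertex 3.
2 (path: 2 -> 6 -> 3, 2 edges)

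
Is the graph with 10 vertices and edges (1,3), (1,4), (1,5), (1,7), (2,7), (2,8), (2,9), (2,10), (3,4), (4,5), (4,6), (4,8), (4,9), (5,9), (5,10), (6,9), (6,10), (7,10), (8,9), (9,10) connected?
Yes (BFS from 1 visits [1, 3, 4, 5, 7, 6, 8, 9, 10, 2] — all 10 vertices reached)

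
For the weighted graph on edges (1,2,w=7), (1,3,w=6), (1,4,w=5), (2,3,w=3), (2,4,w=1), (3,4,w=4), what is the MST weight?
9 (MST edges: (1,4,w=5), (2,3,w=3), (2,4,w=1); sum of weights 5 + 3 + 1 = 9)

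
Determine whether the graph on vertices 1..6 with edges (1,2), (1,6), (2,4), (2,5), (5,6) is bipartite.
Yes. Partition: {1, 3, 4, 5}, {2, 6}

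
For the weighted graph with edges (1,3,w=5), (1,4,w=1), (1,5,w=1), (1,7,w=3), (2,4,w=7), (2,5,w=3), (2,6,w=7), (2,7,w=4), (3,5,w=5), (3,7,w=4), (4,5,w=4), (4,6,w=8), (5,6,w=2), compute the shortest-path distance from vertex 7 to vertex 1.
3 (path: 7 -> 1; weights 3 = 3)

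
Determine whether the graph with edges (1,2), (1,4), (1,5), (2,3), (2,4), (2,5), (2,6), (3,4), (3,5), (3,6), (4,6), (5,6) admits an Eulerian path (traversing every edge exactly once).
Yes (the graph is connected and exactly 2 vertices have odd degree: {1, 2}; any Eulerian path must start and end at those)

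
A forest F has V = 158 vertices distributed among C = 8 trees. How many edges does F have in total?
150 (Each of the 8 component trees on V_i vertices has V_i - 1 edges; summing gives V - C = 158 - 8 = 150)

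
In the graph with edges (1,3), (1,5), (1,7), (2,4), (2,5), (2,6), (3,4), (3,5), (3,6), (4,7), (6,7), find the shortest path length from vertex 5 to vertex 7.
2 (path: 5 -> 1 -> 7, 2 edges)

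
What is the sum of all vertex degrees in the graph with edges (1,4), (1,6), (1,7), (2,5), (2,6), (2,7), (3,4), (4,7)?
16 (handshake: sum of degrees = 2|E| = 2 x 8 = 16)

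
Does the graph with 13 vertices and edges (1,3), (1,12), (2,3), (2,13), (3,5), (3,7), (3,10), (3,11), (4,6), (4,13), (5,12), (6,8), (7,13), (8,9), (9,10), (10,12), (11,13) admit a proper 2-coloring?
Yes. Partition: {1, 2, 4, 5, 7, 8, 10, 11}, {3, 6, 9, 12, 13}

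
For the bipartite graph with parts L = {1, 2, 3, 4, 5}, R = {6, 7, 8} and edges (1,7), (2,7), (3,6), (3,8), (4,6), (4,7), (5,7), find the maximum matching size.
3 (matching: (1,7), (3,8), (4,6); upper bound min(|L|,|R|) = min(5,3) = 3)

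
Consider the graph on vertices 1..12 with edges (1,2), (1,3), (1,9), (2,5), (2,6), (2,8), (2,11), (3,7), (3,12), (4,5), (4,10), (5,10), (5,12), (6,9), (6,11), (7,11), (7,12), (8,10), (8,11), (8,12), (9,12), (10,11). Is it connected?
Yes (BFS from 1 visits [1, 2, 3, 9, 5, 6, 8, 11, 7, 12, 4, 10] — all 12 vertices reached)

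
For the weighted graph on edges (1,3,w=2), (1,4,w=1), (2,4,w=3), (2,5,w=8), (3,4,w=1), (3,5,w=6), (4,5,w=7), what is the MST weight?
11 (MST edges: (1,4,w=1), (2,4,w=3), (3,4,w=1), (3,5,w=6); sum of weights 1 + 3 + 1 + 6 = 11)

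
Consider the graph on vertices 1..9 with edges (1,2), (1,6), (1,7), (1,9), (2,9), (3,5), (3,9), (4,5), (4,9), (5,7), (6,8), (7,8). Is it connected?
Yes (BFS from 1 visits [1, 2, 6, 7, 9, 8, 5, 3, 4] — all 9 vertices reached)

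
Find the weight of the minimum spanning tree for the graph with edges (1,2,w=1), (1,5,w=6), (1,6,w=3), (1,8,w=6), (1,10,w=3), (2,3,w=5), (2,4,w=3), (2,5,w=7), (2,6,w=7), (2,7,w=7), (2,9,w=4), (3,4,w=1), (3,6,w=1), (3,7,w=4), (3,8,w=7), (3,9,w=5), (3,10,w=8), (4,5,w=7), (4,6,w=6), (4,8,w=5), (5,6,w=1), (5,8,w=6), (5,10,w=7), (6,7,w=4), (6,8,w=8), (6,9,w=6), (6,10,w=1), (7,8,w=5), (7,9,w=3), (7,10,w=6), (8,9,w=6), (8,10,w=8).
20 (MST edges: (1,2,w=1), (1,6,w=3), (2,9,w=4), (3,4,w=1), (3,6,w=1), (4,8,w=5), (5,6,w=1), (6,10,w=1), (7,9,w=3); sum of weights 1 + 3 + 4 + 1 + 1 + 5 + 1 + 1 + 3 = 20)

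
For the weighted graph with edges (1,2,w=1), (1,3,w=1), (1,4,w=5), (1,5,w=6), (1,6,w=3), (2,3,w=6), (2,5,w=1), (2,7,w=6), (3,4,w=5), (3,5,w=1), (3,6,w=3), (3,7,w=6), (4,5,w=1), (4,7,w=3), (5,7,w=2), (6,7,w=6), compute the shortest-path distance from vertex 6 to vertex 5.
4 (path: 6 -> 3 -> 5; weights 3 + 1 = 4)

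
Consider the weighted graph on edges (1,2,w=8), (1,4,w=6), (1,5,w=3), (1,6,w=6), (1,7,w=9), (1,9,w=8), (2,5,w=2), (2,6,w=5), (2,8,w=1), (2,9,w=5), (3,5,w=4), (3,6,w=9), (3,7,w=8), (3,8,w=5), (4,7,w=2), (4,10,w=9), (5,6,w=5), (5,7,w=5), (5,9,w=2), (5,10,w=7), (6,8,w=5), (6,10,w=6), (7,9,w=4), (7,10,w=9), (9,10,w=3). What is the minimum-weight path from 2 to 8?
1 (path: 2 -> 8; weights 1 = 1)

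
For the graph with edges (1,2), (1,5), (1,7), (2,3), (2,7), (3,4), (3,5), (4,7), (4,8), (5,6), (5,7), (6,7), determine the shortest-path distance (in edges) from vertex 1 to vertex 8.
3 (path: 1 -> 7 -> 4 -> 8, 3 edges)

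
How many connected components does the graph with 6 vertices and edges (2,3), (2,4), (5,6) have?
3 (components: {1}, {2, 3, 4}, {5, 6})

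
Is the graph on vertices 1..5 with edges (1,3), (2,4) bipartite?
Yes. Partition: {1, 2, 5}, {3, 4}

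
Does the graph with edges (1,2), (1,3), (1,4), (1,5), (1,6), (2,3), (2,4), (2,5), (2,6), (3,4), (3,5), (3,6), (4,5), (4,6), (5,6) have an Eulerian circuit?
No (6 vertices have odd degree: {1, 2, 3, 4, 5, 6}; Eulerian circuit requires 0)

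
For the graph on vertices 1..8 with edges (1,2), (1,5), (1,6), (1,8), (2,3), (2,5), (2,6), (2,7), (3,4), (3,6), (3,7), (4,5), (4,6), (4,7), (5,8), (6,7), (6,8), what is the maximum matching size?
4 (matching: (1,2), (3,7), (4,5), (6,8); upper bound floor(n/2) = floor(8/2) = 4)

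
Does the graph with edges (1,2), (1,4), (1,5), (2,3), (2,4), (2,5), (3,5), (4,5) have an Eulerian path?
Yes (the graph is connected and exactly 2 vertices have odd degree: {1, 4}; any Eulerian path must start and end at those)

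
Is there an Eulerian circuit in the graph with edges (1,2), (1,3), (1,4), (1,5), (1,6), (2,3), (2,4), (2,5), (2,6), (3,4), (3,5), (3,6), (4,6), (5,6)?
No (4 vertices have odd degree: {1, 2, 3, 6}; Eulerian circuit requires 0)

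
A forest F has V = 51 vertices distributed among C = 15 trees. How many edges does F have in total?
36 (Each of the 15 component trees on V_i vertices has V_i - 1 edges; summing gives V - C = 51 - 15 = 36)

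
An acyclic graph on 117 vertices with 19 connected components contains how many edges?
98 (Each of the 19 component trees on V_i vertices has V_i - 1 edges; summing gives V - C = 117 - 19 = 98)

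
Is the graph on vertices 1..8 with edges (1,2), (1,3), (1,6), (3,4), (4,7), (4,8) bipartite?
Yes. Partition: {1, 4, 5}, {2, 3, 6, 7, 8}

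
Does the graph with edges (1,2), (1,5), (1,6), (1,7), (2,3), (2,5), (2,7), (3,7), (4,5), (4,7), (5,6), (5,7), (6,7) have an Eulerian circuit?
No (2 vertices have odd degree: {5, 6}; Eulerian circuit requires 0)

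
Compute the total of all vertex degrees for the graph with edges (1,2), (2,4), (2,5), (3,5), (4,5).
10 (handshake: sum of degrees = 2|E| = 2 x 5 = 10)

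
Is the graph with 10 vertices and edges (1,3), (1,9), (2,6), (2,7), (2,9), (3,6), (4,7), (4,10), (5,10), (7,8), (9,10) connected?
Yes (BFS from 1 visits [1, 3, 9, 6, 2, 10, 7, 4, 5, 8] — all 10 vertices reached)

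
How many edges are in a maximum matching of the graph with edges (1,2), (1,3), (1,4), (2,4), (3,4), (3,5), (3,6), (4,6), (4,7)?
3 (matching: (1,2), (3,6), (4,7); upper bound floor(n/2) = floor(7/2) = 3)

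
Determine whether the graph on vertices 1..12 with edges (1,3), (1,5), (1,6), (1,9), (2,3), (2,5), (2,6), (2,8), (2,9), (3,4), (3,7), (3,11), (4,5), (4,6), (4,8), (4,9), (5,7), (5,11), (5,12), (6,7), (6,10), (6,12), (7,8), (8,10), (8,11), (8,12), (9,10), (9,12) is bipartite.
Yes. Partition: {1, 2, 4, 7, 10, 11, 12}, {3, 5, 6, 8, 9}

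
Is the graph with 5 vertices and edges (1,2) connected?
No, it has 4 components: {1, 2}, {3}, {4}, {5}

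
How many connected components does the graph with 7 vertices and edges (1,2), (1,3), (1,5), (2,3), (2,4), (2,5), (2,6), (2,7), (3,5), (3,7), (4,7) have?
1 (components: {1, 2, 3, 4, 5, 6, 7})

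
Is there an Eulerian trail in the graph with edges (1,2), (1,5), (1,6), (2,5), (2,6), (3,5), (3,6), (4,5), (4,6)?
Yes (the graph is connected and exactly 2 vertices have odd degree: {1, 2}; any Eulerian path must start and end at those)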